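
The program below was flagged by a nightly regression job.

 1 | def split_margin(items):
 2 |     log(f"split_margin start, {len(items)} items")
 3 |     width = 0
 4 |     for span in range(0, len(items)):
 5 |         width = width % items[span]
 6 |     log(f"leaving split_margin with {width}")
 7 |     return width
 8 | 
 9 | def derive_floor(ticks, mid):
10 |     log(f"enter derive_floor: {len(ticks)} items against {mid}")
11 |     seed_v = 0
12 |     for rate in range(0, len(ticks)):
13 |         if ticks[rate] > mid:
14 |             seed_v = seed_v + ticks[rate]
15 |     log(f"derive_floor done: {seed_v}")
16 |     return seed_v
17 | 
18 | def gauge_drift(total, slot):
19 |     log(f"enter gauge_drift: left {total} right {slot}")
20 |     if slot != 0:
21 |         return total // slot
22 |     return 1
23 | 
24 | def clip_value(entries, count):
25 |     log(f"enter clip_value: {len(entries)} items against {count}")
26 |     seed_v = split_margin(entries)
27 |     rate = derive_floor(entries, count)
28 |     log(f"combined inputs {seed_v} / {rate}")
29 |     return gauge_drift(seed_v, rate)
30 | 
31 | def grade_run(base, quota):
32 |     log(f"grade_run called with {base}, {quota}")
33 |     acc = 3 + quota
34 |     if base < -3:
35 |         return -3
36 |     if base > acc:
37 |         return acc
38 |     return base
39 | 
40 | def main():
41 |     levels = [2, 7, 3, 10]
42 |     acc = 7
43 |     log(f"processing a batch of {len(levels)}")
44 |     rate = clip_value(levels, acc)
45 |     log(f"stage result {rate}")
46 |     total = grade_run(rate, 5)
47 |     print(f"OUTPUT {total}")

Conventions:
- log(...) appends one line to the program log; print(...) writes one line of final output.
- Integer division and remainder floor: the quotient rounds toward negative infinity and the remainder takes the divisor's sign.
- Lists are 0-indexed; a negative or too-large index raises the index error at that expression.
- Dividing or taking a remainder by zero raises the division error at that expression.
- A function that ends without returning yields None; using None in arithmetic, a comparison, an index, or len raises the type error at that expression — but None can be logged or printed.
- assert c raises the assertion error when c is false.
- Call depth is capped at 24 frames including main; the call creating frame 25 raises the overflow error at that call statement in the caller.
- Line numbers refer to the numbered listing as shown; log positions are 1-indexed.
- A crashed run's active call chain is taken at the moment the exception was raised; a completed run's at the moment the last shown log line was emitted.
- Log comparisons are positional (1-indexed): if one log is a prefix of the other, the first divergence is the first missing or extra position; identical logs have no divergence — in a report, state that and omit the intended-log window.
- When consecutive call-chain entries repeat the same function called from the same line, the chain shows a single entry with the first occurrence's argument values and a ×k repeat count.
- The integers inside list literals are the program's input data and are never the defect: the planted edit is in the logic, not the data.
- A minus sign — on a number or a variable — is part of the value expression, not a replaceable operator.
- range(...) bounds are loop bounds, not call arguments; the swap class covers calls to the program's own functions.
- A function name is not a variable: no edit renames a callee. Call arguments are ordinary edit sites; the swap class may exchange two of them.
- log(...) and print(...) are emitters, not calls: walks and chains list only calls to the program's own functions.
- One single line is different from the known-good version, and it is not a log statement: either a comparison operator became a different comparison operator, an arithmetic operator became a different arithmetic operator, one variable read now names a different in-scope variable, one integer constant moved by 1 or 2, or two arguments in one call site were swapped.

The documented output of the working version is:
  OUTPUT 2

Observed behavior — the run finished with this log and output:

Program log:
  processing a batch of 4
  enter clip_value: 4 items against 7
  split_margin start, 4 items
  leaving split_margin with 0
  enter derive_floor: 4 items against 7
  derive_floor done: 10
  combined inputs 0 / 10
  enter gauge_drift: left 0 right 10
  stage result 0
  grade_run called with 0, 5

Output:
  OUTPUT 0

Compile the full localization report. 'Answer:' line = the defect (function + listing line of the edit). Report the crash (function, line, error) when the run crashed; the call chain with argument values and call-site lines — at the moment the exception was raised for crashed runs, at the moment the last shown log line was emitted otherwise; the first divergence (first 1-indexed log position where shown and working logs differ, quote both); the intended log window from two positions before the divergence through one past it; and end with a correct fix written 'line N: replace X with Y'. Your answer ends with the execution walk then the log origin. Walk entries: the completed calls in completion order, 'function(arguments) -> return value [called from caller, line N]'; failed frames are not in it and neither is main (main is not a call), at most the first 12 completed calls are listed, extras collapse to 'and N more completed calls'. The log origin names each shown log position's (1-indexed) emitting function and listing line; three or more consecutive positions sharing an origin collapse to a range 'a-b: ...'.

Answer: the defect is in split_margin at line 5.
Key fact: Everything matches until log position 4, which reads 'leaving split_margin with 0' in place of 'leaving split_margin with 22'.
Call chain: main -> grade_run(0, 5) (called at line 46).
First divergence: position 4 — shown 'leaving split_margin with 0', intended 'leaving split_margin with 22'.
Intended log window:
  2: enter clip_value: 4 items against 7
  3: split_margin start, 4 items
  4: leaving split_margin with 22
  5: enter derive_floor: 4 items against 7
Execution walk:
  split_margin([2, 7, 3, 10]) -> 0  [called from clip_value, line 26]
  derive_floor([2, 7, 3, 10], 7) -> 10  [called from clip_value, line 27]
  gauge_drift(0, 10) -> 0  [called from clip_value, line 29]
  clip_value([2, 7, 3, 10], 7) -> 0  [called from main, line 44]
  grade_run(0, 5) -> 0  [called from main, line 46]
Log origins:
  1: logged in main at line 43
  2: logged in clip_value at line 25
  3: logged in split_margin at line 2
  4: logged in split_margin at line 6
  5: logged in derive_floor at line 10
  6: logged in derive_floor at line 15
  7: logged in clip_value at line 28
  8: logged in gauge_drift at line 19
  9: logged in main at line 45
  10: logged in grade_run at line 32
A correct fix: line 5: replace `%` with `+`.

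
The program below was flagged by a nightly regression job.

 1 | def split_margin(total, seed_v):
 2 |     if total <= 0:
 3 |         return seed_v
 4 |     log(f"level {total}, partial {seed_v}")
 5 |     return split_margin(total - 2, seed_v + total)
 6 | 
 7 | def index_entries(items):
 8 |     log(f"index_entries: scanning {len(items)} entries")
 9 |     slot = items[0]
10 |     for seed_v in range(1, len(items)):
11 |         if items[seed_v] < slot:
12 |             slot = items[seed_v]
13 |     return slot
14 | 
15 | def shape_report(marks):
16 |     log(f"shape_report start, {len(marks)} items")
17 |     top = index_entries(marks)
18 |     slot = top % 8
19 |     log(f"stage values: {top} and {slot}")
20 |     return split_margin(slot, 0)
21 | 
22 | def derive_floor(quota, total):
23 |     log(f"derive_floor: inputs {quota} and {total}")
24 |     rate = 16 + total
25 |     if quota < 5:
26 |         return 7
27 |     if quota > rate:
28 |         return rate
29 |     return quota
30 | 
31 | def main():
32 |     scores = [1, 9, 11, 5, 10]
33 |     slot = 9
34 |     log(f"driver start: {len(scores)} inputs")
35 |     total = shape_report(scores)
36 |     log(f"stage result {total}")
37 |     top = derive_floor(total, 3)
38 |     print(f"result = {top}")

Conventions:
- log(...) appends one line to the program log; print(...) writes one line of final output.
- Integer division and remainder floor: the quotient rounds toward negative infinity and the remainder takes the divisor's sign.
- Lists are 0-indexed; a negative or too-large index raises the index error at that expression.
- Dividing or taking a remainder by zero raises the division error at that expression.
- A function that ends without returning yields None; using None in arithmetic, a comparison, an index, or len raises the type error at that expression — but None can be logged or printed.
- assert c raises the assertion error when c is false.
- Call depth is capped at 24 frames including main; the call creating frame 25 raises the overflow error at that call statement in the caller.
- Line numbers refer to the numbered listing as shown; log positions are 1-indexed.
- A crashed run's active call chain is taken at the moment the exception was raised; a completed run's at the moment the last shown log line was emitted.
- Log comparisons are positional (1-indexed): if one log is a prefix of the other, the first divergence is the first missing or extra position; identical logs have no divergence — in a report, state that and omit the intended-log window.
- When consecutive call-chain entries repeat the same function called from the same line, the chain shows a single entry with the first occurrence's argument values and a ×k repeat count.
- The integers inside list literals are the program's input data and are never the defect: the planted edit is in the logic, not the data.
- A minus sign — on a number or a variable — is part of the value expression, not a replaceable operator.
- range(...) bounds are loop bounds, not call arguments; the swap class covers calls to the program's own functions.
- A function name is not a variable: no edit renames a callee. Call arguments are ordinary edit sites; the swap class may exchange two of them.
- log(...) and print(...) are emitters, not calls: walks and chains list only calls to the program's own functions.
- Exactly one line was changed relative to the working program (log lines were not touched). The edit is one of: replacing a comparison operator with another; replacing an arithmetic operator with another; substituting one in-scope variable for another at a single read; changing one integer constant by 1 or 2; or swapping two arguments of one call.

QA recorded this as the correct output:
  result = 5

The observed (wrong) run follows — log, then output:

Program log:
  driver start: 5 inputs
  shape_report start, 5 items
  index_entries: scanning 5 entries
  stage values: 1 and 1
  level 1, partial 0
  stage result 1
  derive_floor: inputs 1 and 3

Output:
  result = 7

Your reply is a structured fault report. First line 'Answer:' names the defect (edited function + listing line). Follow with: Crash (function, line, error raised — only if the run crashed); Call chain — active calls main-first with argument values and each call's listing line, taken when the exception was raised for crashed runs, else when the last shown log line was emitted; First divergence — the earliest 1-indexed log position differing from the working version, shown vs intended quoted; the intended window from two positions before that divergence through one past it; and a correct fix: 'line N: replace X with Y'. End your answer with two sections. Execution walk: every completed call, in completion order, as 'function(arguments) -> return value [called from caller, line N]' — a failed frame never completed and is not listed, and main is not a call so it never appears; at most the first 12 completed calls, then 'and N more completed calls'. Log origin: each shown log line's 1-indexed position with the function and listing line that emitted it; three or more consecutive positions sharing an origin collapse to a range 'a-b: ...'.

Answer: the defect is in derive_floor at line 26.
Key observation: Nothing in the log betrays the bug — only the output does.
Call chain: main -> derive_floor(1, 3) (called at line 37).
First divergence: none — the logs agree in full.
Execution walk:
  index_entries([1, 9, 11, 5, 10]) -> 1  [called from shape_report, line 17]
  split_margin(-1, 1) -> 1  [called from split_margin, line 5]
  split_margin(1, 0) -> 1  [called from shape_report, line 20]
  shape_report([1, 9, 11, 5, 10]) -> 1  [called from main, line 35]
  derive_floor(1, 3) -> 7  [called from main, line 37]
Log line origins:
  1 — main, line 34
  2 — shape_report, line 16
  3 — index_entries, line 8
  4 — shape_report, line 19
  5 — split_margin, line 4
  6 — main, line 36
  7 — derive_floor, line 23
A correct fix: line 26: replace `7` with `5`.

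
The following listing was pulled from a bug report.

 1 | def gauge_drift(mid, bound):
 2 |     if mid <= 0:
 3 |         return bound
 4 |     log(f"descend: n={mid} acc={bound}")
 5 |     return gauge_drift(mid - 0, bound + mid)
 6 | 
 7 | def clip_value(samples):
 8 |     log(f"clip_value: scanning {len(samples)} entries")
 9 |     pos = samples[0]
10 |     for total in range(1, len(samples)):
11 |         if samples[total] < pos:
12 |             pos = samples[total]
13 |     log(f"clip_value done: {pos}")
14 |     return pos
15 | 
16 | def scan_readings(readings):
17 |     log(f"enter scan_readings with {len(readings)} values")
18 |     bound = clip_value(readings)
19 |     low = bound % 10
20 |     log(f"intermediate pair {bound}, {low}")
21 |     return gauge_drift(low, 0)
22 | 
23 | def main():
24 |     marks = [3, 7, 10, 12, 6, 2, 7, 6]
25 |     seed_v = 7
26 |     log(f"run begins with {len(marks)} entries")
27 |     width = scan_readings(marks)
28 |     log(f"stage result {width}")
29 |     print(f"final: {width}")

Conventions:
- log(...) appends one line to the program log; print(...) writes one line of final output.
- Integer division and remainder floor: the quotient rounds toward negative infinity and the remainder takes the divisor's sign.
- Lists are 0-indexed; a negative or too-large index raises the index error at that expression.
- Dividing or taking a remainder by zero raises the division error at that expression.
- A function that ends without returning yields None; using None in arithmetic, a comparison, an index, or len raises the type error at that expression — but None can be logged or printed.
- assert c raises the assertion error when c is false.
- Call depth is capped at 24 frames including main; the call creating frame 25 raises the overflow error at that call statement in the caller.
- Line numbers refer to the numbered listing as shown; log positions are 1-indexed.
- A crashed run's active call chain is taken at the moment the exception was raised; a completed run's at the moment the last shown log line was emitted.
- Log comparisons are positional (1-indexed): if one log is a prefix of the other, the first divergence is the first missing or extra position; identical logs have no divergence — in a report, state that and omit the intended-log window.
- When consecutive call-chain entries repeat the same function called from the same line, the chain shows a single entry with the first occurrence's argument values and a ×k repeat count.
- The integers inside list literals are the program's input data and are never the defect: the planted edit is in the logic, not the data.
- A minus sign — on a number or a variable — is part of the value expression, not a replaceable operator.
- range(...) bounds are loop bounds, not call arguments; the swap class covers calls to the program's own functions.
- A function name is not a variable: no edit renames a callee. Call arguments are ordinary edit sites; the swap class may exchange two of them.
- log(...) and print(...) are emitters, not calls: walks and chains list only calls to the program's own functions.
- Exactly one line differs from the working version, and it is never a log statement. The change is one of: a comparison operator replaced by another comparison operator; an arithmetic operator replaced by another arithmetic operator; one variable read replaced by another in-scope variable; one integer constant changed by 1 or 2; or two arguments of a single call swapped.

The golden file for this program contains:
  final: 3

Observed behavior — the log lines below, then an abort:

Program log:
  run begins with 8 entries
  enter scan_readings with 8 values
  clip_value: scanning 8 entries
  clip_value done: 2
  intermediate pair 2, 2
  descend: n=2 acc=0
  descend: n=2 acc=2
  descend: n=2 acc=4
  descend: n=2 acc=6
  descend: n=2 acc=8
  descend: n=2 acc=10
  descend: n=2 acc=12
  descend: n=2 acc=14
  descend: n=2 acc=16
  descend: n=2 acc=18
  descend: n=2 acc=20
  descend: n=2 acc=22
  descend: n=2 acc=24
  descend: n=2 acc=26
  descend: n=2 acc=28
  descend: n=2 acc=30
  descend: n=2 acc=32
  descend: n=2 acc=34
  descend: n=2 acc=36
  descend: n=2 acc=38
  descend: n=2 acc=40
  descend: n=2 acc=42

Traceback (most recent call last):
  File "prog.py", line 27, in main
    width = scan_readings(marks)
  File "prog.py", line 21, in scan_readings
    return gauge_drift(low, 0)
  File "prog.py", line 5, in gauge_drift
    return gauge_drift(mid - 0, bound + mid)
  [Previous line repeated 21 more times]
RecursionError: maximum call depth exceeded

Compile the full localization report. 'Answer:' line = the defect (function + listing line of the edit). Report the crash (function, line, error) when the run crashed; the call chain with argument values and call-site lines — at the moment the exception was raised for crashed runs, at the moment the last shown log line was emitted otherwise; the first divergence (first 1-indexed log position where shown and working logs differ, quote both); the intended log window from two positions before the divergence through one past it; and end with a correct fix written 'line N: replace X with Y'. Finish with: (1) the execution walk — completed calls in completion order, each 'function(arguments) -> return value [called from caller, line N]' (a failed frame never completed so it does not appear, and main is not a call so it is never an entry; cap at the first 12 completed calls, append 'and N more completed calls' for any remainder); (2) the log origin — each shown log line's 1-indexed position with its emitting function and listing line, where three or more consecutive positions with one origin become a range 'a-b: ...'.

Answer: the defect is in gauge_drift at line 5.
Key fact: At log position 7 the runs split — shown 'descend: n=2 acc=2', but the working version logs 'descend: n=1 acc=2'.
Crash: gauge_drift, line 5, RecursionError.
Call chain: main -> scan_readings([3, 7, 10, 12, 6, 2, 7, 6]) (called at line 27) -> gauge_drift(2, 0) (called at line 21) -> gauge_drift(2, 2) (called at line 5) ×21.
First divergence: position 7 — the shown line 'descend: n=2 acc=2' should read 'descend: n=1 acc=2'.
Intended log window:
  5: intermediate pair 2, 2
  6: descend: n=2 acc=0
  7: descend: n=1 acc=2
  8: stage result 3
Execution walk:
  clip_value([3, 7, 10, 12, 6, 2, 7, 6]) -> 2  [called from scan_readings, line 18]
Origin of each log line:
  1: emitted by main (line 26)
  2: emitted by scan_readings (line 17)
  3: emitted by clip_value (line 8)
  4: emitted by clip_value (line 13)
  5: emitted by scan_readings (line 20)
  6-27: emitted by gauge_drift (line 4)
A correct fix: line 5: replace `0` with `1`.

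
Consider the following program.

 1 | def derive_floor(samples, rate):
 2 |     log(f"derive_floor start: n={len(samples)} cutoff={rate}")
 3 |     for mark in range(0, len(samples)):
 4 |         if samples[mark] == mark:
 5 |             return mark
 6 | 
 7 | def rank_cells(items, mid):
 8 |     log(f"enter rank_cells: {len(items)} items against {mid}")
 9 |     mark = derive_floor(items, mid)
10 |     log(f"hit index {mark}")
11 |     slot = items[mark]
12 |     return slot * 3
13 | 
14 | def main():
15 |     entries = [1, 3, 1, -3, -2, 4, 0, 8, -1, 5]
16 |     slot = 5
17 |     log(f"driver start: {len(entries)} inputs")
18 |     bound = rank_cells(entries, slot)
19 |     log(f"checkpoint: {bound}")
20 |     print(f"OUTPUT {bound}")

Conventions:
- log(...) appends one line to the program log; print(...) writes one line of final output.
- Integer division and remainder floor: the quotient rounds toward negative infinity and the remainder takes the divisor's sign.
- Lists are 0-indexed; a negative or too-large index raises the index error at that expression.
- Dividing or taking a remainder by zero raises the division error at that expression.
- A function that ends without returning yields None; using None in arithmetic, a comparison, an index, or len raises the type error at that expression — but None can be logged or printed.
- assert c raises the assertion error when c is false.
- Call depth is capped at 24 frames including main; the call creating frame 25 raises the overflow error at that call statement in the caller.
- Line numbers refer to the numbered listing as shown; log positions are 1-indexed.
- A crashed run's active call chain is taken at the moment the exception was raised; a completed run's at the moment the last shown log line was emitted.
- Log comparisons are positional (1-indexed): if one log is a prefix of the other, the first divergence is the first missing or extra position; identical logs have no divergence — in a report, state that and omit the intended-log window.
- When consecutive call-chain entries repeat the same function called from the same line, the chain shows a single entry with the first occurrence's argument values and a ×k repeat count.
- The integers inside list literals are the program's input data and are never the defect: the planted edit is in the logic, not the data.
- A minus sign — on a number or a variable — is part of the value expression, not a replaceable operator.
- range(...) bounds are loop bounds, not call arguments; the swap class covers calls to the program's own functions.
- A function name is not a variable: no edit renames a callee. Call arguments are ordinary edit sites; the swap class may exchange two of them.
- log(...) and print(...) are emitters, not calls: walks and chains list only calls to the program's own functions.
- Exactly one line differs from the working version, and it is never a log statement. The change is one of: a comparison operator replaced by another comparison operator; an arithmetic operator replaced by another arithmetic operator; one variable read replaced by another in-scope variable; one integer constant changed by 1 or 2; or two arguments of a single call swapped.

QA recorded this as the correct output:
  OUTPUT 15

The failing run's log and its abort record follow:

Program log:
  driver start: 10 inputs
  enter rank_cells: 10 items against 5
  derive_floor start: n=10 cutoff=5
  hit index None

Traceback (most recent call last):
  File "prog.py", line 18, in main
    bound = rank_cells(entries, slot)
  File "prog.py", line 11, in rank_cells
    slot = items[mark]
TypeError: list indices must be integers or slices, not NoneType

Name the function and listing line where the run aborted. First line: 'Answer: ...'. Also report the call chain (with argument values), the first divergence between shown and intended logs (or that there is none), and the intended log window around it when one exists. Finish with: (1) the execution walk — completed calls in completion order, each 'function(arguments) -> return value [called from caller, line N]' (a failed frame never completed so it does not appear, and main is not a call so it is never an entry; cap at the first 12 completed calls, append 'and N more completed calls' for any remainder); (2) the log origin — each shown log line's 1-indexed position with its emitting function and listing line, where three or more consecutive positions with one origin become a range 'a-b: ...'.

Answer: the error was raised in rank_cells, line 11.
Key fact: Log line 4 is where behavior first shows: 'hit index None' appears instead of 'hit index 9'.
Call chain: main -> rank_cells([1, 3, 1, -3, -2, 4, 0, 8, -1, 5], 5) (called at line 18).
First divergence: at position 4 the run shows 'hit index None' where the working version logs 'hit index 9'.
Intended log window:
  2: enter rank_cells: 10 items against 5
  3: derive_floor start: n=10 cutoff=5
  4: hit index 9
  5: checkpoint: 15
Execution walk:
  derive_floor([1, 3, 1, -3, -2, 4, 0, 8, -1, 5], 5) -> None  [called from rank_cells, line 9]
Origin of each log line:
  1: logged in main at line 17
  2: logged in rank_cells at line 8
  3: logged in derive_floor at line 2
  4: logged in rank_cells at line 10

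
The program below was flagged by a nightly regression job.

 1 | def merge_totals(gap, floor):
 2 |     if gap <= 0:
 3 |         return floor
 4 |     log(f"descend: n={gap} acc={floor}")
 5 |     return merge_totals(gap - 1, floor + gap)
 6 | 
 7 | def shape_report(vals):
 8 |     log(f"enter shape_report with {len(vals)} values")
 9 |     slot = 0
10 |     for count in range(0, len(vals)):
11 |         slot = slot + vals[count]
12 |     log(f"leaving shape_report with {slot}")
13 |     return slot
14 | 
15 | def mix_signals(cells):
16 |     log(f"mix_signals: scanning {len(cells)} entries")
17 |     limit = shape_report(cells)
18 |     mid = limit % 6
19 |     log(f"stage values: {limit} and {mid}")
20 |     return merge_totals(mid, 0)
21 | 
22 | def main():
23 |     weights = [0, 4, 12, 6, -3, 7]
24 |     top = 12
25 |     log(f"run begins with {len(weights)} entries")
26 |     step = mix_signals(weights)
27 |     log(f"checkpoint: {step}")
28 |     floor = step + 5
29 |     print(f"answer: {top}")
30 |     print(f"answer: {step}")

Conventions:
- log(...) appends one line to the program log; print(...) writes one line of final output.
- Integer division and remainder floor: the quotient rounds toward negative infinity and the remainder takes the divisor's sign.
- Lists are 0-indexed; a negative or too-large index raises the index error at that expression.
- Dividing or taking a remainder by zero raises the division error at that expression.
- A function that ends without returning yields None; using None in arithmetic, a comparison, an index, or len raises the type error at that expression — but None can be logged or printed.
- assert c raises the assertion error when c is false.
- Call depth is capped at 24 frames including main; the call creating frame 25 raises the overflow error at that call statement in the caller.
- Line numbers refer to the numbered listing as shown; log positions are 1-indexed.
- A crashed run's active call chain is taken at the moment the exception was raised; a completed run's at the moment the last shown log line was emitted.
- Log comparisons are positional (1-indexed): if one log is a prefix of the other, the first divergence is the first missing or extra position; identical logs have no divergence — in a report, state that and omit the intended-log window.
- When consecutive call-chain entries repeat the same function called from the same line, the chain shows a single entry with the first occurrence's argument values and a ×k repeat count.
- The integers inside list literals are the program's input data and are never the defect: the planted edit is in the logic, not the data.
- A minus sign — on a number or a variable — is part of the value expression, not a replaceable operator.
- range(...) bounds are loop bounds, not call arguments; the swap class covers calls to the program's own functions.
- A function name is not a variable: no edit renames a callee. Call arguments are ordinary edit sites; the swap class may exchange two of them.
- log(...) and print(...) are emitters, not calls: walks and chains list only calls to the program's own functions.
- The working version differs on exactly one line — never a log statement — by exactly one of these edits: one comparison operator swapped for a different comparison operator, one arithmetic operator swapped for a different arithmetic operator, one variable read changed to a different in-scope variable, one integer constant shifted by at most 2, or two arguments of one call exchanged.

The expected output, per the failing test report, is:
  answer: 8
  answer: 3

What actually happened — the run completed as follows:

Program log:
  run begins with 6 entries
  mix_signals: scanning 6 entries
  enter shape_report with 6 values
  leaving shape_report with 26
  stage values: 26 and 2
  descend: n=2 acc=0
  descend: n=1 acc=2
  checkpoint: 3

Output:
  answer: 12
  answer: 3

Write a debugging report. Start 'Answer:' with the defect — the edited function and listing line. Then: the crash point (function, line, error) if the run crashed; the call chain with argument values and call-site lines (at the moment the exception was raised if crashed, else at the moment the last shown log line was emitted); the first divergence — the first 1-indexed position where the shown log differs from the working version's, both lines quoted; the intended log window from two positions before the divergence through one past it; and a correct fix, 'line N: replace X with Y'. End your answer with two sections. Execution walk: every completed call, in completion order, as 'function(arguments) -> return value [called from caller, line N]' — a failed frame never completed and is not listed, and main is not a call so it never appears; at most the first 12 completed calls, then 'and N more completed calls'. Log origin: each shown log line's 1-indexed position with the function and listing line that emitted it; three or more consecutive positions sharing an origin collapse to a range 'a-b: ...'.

Answer: the defect is in main at line 29.
Key observation: No log line changed; the fault shows up purely in the output.
Call chain: main.
First divergence: none; the two logs match at every position.
Execution walk:
  shape_report([0, 4, 12, 6, -3, 7]) -> 26  [called from mix_signals, line 17]
  merge_totals(0, 3) -> 3  [called from merge_totals, line 5]
  merge_totals(1, 2) -> 3  [called from merge_totals, line 5]
  merge_totals(2, 0) -> 3  [called from mix_signals, line 20]
  mix_signals([0, 4, 12, 6, -3, 7]) -> 3  [called from main, line 26]
Log origins:
  1: logged in main at line 25
  2: logged in mix_signals at line 16
  3: logged in shape_report at line 8
  4: logged in shape_report at line 12
  5: logged in mix_signals at line 19
  6: logged in merge_totals at line 4
  7: logged in merge_totals at line 4
  8: logged in main at line 27
A correct fix: line 29: replace `top` with `floor`.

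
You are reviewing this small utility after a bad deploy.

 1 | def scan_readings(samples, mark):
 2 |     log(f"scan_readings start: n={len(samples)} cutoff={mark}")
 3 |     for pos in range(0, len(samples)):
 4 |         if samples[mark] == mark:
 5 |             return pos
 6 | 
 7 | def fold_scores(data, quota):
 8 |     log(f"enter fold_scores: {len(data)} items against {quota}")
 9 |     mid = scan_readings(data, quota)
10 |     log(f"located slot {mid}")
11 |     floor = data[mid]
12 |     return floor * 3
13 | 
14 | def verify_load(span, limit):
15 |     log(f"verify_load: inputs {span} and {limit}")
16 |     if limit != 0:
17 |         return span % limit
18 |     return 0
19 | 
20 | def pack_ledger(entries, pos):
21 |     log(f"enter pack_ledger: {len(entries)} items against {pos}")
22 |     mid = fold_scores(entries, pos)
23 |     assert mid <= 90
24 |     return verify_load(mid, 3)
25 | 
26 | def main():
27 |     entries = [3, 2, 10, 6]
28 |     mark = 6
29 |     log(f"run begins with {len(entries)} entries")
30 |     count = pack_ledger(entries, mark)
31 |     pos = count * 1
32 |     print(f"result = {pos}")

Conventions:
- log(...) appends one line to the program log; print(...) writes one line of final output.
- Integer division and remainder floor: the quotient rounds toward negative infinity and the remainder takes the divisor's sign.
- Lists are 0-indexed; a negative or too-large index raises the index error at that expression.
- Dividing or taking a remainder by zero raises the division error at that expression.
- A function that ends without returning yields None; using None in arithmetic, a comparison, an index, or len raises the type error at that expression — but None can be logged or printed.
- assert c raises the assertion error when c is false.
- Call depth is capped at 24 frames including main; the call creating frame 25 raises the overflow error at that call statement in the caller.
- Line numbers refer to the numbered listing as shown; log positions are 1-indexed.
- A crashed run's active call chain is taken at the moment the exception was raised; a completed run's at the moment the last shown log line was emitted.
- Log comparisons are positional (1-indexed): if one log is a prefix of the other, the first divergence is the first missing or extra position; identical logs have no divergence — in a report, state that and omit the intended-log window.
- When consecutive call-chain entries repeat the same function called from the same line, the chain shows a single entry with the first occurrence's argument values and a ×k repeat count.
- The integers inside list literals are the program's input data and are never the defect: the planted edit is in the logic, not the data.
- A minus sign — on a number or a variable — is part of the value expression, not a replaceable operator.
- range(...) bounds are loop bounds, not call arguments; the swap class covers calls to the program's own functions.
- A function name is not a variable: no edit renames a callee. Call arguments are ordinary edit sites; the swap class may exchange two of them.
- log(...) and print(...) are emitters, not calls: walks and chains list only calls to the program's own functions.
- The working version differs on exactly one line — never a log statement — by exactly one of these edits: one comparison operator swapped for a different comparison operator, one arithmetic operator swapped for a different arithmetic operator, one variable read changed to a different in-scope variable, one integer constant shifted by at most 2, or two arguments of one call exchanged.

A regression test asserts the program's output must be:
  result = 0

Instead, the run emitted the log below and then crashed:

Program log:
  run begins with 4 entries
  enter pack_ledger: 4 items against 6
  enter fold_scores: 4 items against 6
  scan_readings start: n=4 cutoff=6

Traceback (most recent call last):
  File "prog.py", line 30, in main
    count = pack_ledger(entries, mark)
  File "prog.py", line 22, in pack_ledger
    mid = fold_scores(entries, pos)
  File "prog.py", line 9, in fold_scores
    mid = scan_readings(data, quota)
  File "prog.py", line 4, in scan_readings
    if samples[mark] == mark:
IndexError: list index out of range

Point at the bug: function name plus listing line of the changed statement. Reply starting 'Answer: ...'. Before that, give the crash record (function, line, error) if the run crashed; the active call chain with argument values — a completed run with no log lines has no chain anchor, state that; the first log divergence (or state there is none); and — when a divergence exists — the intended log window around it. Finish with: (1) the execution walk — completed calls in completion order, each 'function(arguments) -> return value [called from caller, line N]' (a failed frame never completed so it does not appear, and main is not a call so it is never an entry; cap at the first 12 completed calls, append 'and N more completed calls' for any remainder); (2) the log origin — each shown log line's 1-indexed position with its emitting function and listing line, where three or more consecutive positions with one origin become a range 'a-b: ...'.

Answer: the defect is in scan_readings at line 4.
The tell: After 4 matching log lines the faulty run goes silent, while the working version continues with 'located slot 3'.
Crash: scan_readings, line 4, IndexError.
Call chain: main -> pack_ledger([3, 2, 10, 6], 6) (called at line 30) -> fold_scores([3, 2, 10, 6], 6) (called at line 22) -> scan_readings([3, 2, 10, 6], 6) (called at line 9).
First divergence: position 5 (shown log ended at 4 lines; the working version continues: 'located slot 3').
Intended log window:
  3: enter fold_scores: 4 items against 6
  4: scan_readings start: n=4 cutoff=6
  5: located slot 3
  6: verify_load: inputs 18 and 3
Execution walk:
  (no call completed)
Log origin:
  1: emitted by main (line 29)
  2: emitted by pack_ledger (line 21)
  3: emitted by fold_scores (line 8)
  4: emitted by scan_readings (line 2)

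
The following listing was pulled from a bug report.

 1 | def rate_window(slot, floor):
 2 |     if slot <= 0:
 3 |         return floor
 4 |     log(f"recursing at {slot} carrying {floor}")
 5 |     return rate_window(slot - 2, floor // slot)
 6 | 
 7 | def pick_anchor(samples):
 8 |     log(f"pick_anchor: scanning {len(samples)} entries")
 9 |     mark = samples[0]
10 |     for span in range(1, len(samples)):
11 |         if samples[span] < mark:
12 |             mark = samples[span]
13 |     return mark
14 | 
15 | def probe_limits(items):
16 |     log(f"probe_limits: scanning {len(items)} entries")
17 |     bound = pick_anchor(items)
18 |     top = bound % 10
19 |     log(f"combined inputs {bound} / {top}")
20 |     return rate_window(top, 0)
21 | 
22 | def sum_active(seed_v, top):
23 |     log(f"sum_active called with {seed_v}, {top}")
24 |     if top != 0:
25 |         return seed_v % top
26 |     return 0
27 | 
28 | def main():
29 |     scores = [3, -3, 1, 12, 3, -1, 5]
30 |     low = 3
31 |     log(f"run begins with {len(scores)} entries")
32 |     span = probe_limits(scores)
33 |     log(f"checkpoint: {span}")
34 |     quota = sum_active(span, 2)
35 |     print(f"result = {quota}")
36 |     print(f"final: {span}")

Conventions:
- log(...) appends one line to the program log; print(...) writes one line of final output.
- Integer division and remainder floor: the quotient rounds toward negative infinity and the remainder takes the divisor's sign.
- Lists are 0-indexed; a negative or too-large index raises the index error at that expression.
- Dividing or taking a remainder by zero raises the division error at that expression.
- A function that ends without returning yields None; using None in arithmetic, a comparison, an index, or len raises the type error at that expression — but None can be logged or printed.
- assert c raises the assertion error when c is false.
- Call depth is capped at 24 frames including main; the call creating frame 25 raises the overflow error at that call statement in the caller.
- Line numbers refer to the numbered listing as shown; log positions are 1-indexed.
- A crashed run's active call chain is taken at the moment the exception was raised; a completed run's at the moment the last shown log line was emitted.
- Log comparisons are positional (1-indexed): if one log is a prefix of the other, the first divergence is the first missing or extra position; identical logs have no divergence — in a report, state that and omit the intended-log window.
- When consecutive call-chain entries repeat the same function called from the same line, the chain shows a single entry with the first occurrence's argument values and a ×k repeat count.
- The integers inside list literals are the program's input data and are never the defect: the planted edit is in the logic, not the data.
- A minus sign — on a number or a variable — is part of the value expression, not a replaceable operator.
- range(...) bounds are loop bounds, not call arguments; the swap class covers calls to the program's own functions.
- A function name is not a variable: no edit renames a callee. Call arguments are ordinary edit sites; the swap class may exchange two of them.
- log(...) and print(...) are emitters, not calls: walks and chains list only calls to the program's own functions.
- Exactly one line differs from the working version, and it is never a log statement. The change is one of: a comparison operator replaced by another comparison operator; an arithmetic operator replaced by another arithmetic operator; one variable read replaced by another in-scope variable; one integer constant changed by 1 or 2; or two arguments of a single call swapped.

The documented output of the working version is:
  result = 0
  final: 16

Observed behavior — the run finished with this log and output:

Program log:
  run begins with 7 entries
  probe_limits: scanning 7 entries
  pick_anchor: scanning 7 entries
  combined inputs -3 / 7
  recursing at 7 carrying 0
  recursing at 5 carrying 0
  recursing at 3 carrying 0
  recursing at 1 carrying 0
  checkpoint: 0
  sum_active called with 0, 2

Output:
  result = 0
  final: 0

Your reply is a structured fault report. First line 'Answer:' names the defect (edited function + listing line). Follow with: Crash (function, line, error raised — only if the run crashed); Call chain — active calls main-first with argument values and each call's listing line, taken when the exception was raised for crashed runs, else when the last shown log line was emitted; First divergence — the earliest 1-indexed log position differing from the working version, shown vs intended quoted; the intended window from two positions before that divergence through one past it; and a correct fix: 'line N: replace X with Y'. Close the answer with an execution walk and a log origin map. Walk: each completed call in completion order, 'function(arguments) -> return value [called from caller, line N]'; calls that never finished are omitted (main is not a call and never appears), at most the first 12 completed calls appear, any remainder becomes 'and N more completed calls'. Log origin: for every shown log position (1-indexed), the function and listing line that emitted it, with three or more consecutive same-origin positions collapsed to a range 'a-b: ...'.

Answer: the defect is in rate_window at line 5.
Key fact: Position 6 is the first bad log line: 'recursing at 5 carrying 0' should read 'recursing at 5 carrying 7'.
Call chain: main -> sum_active(0, 2) (called at line 34).
First divergence: position 6 — shown 'recursing at 5 carrying 0', intended 'recursing at 5 carrying 7'.
Intended log window:
  4: combined inputs -3 / 7
  5: recursing at 7 carrying 0
  6: recursing at 5 carrying 7
  7: recursing at 3 carrying 12
Execution walk:
  pick_anchor([3, -3, 1, 12, 3, -1, 5]) -> -3  [called from probe_limits, line 17]
  rate_window(-1, 0) -> 0  [called from rate_window, line 5]
  rate_window(1, 0) -> 0  [called from rate_window, line 5]
  rate_window(3, 0) -> 0  [called from rate_window, line 5]
  rate_window(5, 0) -> 0  [called from rate_window, line 5]
  rate_window(7, 0) -> 0  [called from probe_limits, line 20]
  probe_limits([3, -3, 1, 12, 3, -1, 5]) -> 0  [called from main, line 32]
  sum_active(0, 2) -> 0  [called from main, line 34]
Log line origins:
  1: emitted by main (line 31)
  2: emitted by probe_limits (line 16)
  3: emitted by pick_anchor (line 8)
  4: emitted by probe_limits (line 19)
  5-8: emitted by rate_window (line 4)
  9: emitted by main (line 33)
  10: emitted by sum_active (line 23)
A correct fix: line 5: replace `//` with `+`.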